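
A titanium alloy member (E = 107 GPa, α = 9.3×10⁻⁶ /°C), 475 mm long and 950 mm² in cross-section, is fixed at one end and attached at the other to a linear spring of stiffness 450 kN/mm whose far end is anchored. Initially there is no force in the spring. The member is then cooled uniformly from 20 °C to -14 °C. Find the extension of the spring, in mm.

If the spring were absent the member would shorten by αΔT L = 9.3×10⁻⁶ × 34 × 475 = 0.1502 mm.
Let P be the tensile force in the spring. The member extends elastically by PL/(AE) and the spring stretches by P/k; together these equal δ_free.
So P = δ_free / [L/(AE) + 1/k] = 0.1502 / [ 475/(950×107×10³) + 1/(450×10³) ].
P = 0.1502 / 6.895×10⁻⁶ = 21780 N.
Spring extension = P/k = 21780/(450×10³) = 0.04841 mm.

δ ≈ 0.0484 mm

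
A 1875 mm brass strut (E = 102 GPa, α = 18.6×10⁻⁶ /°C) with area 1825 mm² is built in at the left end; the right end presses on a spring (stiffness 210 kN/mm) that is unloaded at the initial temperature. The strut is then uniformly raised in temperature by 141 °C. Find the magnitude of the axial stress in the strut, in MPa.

If the spring were absent the strut would lengthen by αΔT L = 18.6×10⁻⁶ × 141 × 1875 = 4.917 mm.
With a force P in the spring, the elastic change of the strut is PL/(AE) and that of the spring is P/k; compatibility requires their sum to equal δ_free.
So P = δ_free / [L/(AE) + 1/k] = 4.917 / [ 1875/(1825×102×10³) + 1/(210×10³) ].
P = 4.917 / 1.483×10⁻⁵ = 331500 N.
σ = P/A = 331500/1825 = 181.6 MPa.

σ ≈ 182 MPa (compressive)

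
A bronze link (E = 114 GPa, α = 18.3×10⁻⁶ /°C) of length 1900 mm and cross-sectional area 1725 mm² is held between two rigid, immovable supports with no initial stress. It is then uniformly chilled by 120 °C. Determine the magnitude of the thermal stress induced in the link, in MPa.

σ ≈ 250 MPa (tensile)

The supports are rigid, so the total axial strain is zero. The restrained thermal strain is ε = αΔT = 18.3×10⁻⁶ × 120 = 2196×10⁻⁶.
Hence σ = E·αΔT = 114×10³ × 2196×10⁻⁶ = 250.3 MPa, tensile.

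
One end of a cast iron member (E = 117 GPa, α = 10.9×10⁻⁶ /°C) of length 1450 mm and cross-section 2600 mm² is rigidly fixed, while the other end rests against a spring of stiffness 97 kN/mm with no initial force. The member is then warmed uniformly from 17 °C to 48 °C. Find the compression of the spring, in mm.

δ ≈ 0.335 mm

Free thermal expansion: δ_free = αΔT L = 10.9×10⁻⁶ × 31 × 1450 = 0.49 mm.
With a force P in the spring, the elastic change of the member is PL/(AE) and that of the spring is P/k; compatibility requires their sum to equal δ_free.
P [ L/(AE) + 1/k ] = δ_free → P [ 1450/(2600×117×10³) + 1/(97×10³) ] = 0.49.
P = 0.49 / 1.508×10⁻⁵ = 32500 N.
Spring compression = P/k = 32500/(97×10³) = 0.335 mm.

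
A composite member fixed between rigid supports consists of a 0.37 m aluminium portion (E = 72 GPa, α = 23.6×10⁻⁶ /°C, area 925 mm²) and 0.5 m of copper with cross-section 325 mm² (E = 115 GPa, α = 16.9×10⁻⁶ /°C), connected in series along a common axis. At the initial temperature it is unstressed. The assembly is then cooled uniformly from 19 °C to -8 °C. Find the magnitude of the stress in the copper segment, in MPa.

Free thermal contraction of the whole bar: Σ αᵢΔT Lᵢ = 23.6×10⁻⁶×27×370 + 16.9×10⁻⁶×27×500 = 0.4639 mm.
Since the ends are fixed, an axial force P builds up, equal in every segment, with P · Σ Lᵢ/(AᵢEᵢ) = δ_free.
Σ Lᵢ/(AᵢEᵢ) = 370/(925×72×10³) + 500/(325×115×10³) = 1.893×10⁻⁵ mm/N.
So P = 0.4639 / 1.893×10⁻⁵ = 24.5 kN, tensile.
σ_{copper} = P / A = 24500 / 325 = 75.39 MPa.

σ ≈ 75.4 MPa (tensile)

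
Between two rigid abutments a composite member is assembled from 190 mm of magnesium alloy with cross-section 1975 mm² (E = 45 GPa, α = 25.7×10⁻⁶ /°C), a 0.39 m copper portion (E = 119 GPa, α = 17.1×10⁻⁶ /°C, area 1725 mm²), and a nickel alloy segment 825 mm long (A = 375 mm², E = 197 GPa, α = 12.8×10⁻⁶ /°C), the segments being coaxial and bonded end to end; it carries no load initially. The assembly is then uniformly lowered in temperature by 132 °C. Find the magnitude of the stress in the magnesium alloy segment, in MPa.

σ ≈ 97.2 MPa (tensile)

With the walls removed the bar would change length by δ_free = Σ αᵢΔT Lᵢ = 25.7×10⁻⁶×132×190 + 17.1×10⁻⁶×132×390 + 12.8×10⁻⁶×132×825 = 2.919 mm.
The rigid supports impose zero overall length change; the single axial force P common to all segments must satisfy P Σ Lᵢ/(AᵢEᵢ) = δ_free.
Σ Lᵢ/(AᵢEᵢ) = 190/(1975×45×10³) + 390/(1725×119×10³) + 825/(375×197×10³) = 1.521×10⁻⁵ mm/N.
So P = 2.919 / 1.521×10⁻⁵ = 192 kN, tensile.
σ_{magnesium alloy} = P / A = 192000 / 1975 = 97.19 MPa.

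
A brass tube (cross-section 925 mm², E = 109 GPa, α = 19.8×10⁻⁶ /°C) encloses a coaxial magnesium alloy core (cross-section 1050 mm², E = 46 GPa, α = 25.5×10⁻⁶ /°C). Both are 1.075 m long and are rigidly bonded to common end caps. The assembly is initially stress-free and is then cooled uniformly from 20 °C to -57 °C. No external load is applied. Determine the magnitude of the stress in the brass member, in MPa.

Both members must finish at the same length. With the larger α, the magnesium alloy tends to over-contract; the plates restrain it, putting the magnesium alloy in tension and the brass in compression. With no external load the two internal forces are equal and opposite, magnitude P.
Compatibility of the two members (thermal + elastic change equal): (α₁ − α₂)ΔT = P·[1/(A₁E₁) + 1/(A₂E₂)].
|α₁ − α₂|·ΔT = 5.7×10⁻⁶ × 77 = 0.0004389.
1/(A₁E₁) + 1/(A₂E₂) = 1/(925×109×10³) + 1/(1050×46×10³) = 3.062×10⁻⁸ N⁻¹.
So P = 0.0004389 / 3.062×10⁻⁸ = 14.33 kN.
σ_{brass} = P/A₁ = 14330/925 = 15.49 MPa, compressive.

σ ≈ 15.5 MPa (compressive)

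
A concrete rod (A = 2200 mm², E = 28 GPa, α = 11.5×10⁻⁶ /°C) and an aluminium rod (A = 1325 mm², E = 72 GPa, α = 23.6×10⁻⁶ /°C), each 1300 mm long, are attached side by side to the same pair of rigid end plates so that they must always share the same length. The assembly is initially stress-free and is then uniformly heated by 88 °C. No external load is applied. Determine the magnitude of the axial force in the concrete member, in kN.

Both members must finish at the same length. With the larger α, the aluminium tends to over-expand; the plates restrain it, putting the aluminium in compression and the concrete in tension. With no external load the two internal forces are equal and opposite, magnitude P.
Setting the final lengths equal and cancelling L: (α₁ − α₂)ΔT = P/(A₁E₁) + P/(A₂E₂).
|α₁ − α₂|·ΔT = 12.1×10⁻⁶ × 88 = 0.001065.
1/(A₁E₁) + 1/(A₂E₂) = 1/(2200×28×10³) + 1/(1325×72×10³) = 2.672×10⁻⁸ N⁻¹.
So P = 0.001065 / 2.672×10⁻⁸ = 39.86 kN.

P ≈ 39.9 kN (tensile in the concrete)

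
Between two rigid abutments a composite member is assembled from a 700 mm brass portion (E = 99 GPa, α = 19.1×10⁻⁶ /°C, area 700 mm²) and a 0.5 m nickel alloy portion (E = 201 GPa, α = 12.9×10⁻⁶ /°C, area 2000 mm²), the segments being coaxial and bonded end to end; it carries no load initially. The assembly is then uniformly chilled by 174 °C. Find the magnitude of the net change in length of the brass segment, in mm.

If the supports were absent, the total length change would be Σ αᵢΔT Lᵢ = 19.1×10⁻⁶×174×700 + 12.9×10⁻⁶×174×500 = 3.449 mm.
The walls prevent any net length change, so an axial force P (same in every segment) develops. Compatibility: P · Σ Lᵢ/(AᵢEᵢ) = δ_free.
Σ Lᵢ/(AᵢEᵢ) = 700/(700×99×10³) + 500/(2000×201×10³) = 1.134×10⁻⁵ mm/N.
So P = 3.449 / 1.134×10⁻⁵ = 304 kN, tensile.
For the brass segment, free thermal change = 19.1×10⁻⁶×174×700 = 2.326 mm and elastic change from P = 304000×700/(700×99×10³) = 3.071 mm; these oppose, so the net change is 0.744 mm (segment lengthens).

|ΔL| ≈ 0.744 mm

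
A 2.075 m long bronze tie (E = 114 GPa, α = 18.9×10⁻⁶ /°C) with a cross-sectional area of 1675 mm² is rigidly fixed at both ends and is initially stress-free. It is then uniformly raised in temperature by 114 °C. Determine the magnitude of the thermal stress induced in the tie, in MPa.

Because both ends are immovable the net strain is zero, and the suppressed thermal strain is αΔT = 18.9×10⁻⁶ × 114 = 2154.6×10⁻⁶.
σ = EαΔT = 114×10³ × 18.9×10⁻⁶ × 114 = 245.6 MPa (compressive; the tie is trying to expand).

σ ≈ 246 MPa (compressive)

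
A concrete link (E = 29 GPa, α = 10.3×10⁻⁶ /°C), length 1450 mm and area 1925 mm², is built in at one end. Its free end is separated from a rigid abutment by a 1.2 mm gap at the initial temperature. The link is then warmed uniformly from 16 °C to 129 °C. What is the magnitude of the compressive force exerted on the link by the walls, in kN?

P ≈ 18.8 kN

Free thermal elongation = αΔT L = 10.3×10⁻⁶ × 113 × 1450 = 1.688 mm.
The gap closes (δ_free > 1.2 mm) and the wall then resists a further 1.688 − 1.2 = 0.4877 mm of expansion.
Compatibility: PL/(AE) = 0.4877 mm, so σ = P/A = E × (0.4877/1450) = 9.753 MPa.
Force on the wall = σA = 9.753 × 1925 mm² = 18.77 kN.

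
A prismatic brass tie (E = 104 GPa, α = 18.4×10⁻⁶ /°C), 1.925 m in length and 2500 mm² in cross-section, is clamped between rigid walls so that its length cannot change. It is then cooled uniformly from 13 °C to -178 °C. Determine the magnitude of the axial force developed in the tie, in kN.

The ends cannot move, so σ = EαΔT = 104×10³ × 18.4×10⁻⁶ × 191 = 365.5 MPa.
Then P = σA = 365.5 × 2500 mm² = 913.7 kN, tensile.

P ≈ 914 kN (tensile)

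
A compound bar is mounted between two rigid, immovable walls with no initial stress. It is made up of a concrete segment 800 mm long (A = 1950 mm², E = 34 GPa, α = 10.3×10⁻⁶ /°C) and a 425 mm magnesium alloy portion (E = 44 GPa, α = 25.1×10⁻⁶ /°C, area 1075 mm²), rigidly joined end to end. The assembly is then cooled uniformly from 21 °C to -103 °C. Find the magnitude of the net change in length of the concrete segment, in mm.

With the walls removed the bar would change length by δ_free = Σ αᵢΔT Lᵢ = 10.3×10⁻⁶×124×800 + 25.1×10⁻⁶×124×425 = 2.345 mm.
The walls prevent any net length change, so an axial force P (same in every segment) develops. Compatibility: P · Σ Lᵢ/(AᵢEᵢ) = δ_free.
Σ Lᵢ/(AᵢEᵢ) = 800/(1950×34×10³) + 425/(1075×44×10³) = 2.105×10⁻⁵ mm/N.
Hence P = δ_free / Σ(L/AE) = 2.345/2.105×10⁻⁵ = 111.4 kN (tensile).
For the concrete segment, free thermal change = 10.3×10⁻⁶×124×800 = 1.022 mm and elastic change from P = 111400×800/(1950×34×10³) = 1.344 mm; these oppose, so the net change is 0.322 mm (segment lengthens).

|ΔL| ≈ 0.322 mm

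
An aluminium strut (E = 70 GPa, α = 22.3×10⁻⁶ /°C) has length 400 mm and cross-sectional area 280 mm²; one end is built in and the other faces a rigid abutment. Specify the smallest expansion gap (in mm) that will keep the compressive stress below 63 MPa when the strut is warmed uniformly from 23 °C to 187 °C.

g ≈ 1.1 mm

Free expansion if unrestrained: δ_free = αΔT L = 22.3×10⁻⁶ × 164 × 400 = 1.463 mm.
A stress of 63 MPa corresponds to the wall pushing the strut back by σL/E = 63×400/(70×10³) = 0.36 mm.
So the gap has to take up the difference, g_min = δ_free − σL/E = 1.463 − 0.36 = 1.103 mm.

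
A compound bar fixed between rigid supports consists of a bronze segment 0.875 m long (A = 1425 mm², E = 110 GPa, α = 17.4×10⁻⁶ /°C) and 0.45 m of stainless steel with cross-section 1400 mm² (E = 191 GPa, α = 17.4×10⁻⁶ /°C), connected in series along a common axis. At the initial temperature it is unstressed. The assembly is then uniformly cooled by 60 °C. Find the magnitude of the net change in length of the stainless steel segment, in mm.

With the walls removed the bar would change length by δ_free = Σ αᵢΔT Lᵢ = 17.4×10⁻⁶×60×875 + 17.4×10⁻⁶×60×450 = 1.383 mm.
The walls prevent any net length change, so an axial force P (same in every segment) develops. Compatibility: P · Σ Lᵢ/(AᵢEᵢ) = δ_free.
The series flexibility is Σ Lᵢ/(AᵢEᵢ) = 875/(1425×110×10³) + 450/(1400×191×10³) = 7.265×10⁻⁶ mm/N.
Hence P = δ_free / Σ(L/AE) = 1.383/7.265×10⁻⁶ = 190.4 kN (tensile).
For the stainless steel segment, free thermal change = 17.4×10⁻⁶×60×450 = 0.4698 mm and elastic change from P = 190400×450/(1400×191×10³) = 0.3204 mm; these oppose, so the net change is 0.149 mm (segment shortens).

|ΔL| ≈ 0.149 mm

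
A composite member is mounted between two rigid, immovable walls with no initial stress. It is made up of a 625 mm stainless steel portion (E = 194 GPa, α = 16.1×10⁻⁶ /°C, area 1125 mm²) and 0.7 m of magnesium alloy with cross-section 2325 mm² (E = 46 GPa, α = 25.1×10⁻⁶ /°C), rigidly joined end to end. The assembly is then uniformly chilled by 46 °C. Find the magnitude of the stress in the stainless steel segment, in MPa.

If the supports were absent, the total length change would be Σ αᵢΔT Lᵢ = 16.1×10⁻⁶×46×625 + 25.1×10⁻⁶×46×700 = 1.271 mm.
The walls prevent any net length change, so an axial force P (same in every segment) develops. Compatibility: P · Σ Lᵢ/(AᵢEᵢ) = δ_free.
The series flexibility is Σ Lᵢ/(AᵢEᵢ) = 625/(1125×194×10³) + 700/(2325×46×10³) = 9.409×10⁻⁶ mm/N.
P = 1.271 / 9.409×10⁻⁶ = 135100 N = 135.1 kN, tensile.
σ_{stainless steel} = P / A = 135100 / 1125 = 120.1 MPa.

σ ≈ 120 MPa (tensile)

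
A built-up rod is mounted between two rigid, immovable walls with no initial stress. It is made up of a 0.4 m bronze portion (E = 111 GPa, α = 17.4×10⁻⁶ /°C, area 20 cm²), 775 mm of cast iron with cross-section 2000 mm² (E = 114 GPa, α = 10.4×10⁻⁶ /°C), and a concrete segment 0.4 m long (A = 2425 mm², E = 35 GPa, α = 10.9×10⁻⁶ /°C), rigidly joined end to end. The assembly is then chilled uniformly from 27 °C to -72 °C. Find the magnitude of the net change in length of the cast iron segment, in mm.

Free thermal contraction of the whole bar: Σ αᵢΔT Lᵢ = 17.4×10⁻⁶×99×400 + 10.4×10⁻⁶×99×775 + 10.9×10⁻⁶×99×400 = 1.919 mm.
The walls prevent any net length change, so an axial force P (same in every segment) develops. Compatibility: P · Σ Lᵢ/(AᵢEᵢ) = δ_free.
Σ Lᵢ/(AᵢEᵢ) = 400/(2000×111×10³) + 775/(2000×114×10³) + 400/(2425×35×10³) = 9.914×10⁻⁶ mm/N.
So P = 1.919 / 9.914×10⁻⁶ = 193.5 kN, tensile.
For the cast iron segment, free thermal change = 10.4×10⁻⁶×99×775 = 0.7979 mm and elastic change from P = 193500×775/(2000×114×10³) = 0.6578 mm; these oppose, so the net change is 0.14 mm (segment shortens).

|ΔL| ≈ 0.14 mm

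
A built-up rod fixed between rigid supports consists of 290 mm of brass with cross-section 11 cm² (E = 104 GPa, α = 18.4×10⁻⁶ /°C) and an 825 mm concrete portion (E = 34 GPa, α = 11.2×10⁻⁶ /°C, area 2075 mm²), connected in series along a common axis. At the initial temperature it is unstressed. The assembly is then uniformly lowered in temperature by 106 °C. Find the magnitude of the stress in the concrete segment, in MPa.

If the supports were absent, the total length change would be Σ αᵢΔT Lᵢ = 18.4×10⁻⁶×106×290 + 11.2×10⁻⁶×106×825 = 1.545 mm.
The rigid supports impose zero overall length change; the single axial force P common to all segments must satisfy P Σ Lᵢ/(AᵢEᵢ) = δ_free.
The series flexibility is Σ Lᵢ/(AᵢEᵢ) = 290/(1100×104×10³) + 825/(2075×34×10³) = 1.423×10⁻⁵ mm/N.
Hence P = δ_free / Σ(L/AE) = 1.545/1.423×10⁻⁵ = 108.6 kN (tensile).
σ_{concrete} = P / A = 108600 / 2075 = 52.33 MPa.

σ ≈ 52.3 MPa (tensile)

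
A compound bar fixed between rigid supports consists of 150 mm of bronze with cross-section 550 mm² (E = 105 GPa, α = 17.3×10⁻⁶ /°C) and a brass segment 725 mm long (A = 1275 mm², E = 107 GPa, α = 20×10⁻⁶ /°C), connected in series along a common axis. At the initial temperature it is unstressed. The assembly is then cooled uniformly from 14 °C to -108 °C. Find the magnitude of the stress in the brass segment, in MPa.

σ ≈ 207 MPa (tensile)

If the supports were absent, the total length change would be Σ αᵢΔT Lᵢ = 17.3×10⁻⁶×122×150 + 20×10⁻⁶×122×725 = 2.086 mm.
The walls prevent any net length change, so an axial force P (same in every segment) develops. Compatibility: P · Σ Lᵢ/(AᵢEᵢ) = δ_free.
Σ Lᵢ/(AᵢEᵢ) = 150/(550×105×10³) + 725/(1275×107×10³) = 7.912×10⁻⁶ mm/N.
Hence P = δ_free / Σ(L/AE) = 2.086/7.912×10⁻⁶ = 263.6 kN (tensile).
σ_{brass} = P / A = 263600 / 1275 = 206.8 MPa.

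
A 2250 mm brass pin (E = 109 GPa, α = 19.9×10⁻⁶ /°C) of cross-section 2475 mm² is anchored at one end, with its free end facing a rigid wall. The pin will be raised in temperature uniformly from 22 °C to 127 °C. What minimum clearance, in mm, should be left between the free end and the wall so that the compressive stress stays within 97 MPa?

g ≈ 2.7 mm

With no wall the pin would lengthen by αΔT L = 19.9×10⁻⁶ × 105 × 2250 = 4.701 mm.
At the allowable stress the elastic shortening the wall may impose is σL/E = 97 × 2250 / (109×10³) = 2.002 mm.
So the gap has to take up the difference, g_min = δ_free − σL/E = 4.701 − 2.002 = 2.699 mm.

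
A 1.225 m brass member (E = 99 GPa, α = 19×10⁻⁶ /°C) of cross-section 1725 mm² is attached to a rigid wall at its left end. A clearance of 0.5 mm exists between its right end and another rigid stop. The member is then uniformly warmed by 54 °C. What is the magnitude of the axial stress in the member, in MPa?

If the wall were absent the member would grow by αΔT L = 19×10⁻⁶ × 54 × 1225 = 1.257 mm.
This exceeds the 0.5 mm gap, so the wall pushes back. The portion of expansion that must be recovered elastically is δ_free − gap = 1.257 − 0.5 = 0.7568 mm.
So σ = E(δ_free − g)/L = 99×10³ × 0.7568/1225 = 61.17 MPa.

σ ≈ 61.2 MPa (compressive)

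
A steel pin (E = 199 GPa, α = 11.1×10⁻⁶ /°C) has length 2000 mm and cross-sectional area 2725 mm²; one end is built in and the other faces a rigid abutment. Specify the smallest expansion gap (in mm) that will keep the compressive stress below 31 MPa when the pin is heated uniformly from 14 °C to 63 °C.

g ≈ 0.776 mm

Free expansion if unrestrained: δ_free = αΔT L = 11.1×10⁻⁶ × 49 × 2000 = 1.088 mm.
At the allowable stress the elastic shortening the wall may impose is σL/E = 31 × 2000 / (199×10³) = 0.3116 mm.
The gap must absorb the remainder: g_min = 1.088 − 0.3116 = 0.7762 mm.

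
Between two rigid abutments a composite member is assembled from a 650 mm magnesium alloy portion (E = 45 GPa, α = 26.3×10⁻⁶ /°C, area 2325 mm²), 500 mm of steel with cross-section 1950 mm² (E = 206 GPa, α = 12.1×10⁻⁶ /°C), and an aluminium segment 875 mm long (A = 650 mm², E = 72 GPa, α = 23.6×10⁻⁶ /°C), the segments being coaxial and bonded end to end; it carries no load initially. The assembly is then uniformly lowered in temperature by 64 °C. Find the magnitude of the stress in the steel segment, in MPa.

Free thermal contraction of the whole bar: Σ αᵢΔT Lᵢ = 26.3×10⁻⁶×64×650 + 12.1×10⁻⁶×64×500 + 23.6×10⁻⁶×64×875 = 2.803 mm.
The rigid supports impose zero overall length change; the single axial force P common to all segments must satisfy P Σ Lᵢ/(AᵢEᵢ) = δ_free.
Σ Lᵢ/(AᵢEᵢ) = 650/(2325×45×10³) + 500/(1950×206×10³) + 875/(650×72×10³) = 2.615×10⁻⁵ mm/N.
Hence P = δ_free / Σ(L/AE) = 2.803/2.615×10⁻⁵ = 107.2 kN (tensile).
σ_{steel} = P / A = 107200 / 1950 = 54.96 MPa.

σ ≈ 55 MPa (tensile)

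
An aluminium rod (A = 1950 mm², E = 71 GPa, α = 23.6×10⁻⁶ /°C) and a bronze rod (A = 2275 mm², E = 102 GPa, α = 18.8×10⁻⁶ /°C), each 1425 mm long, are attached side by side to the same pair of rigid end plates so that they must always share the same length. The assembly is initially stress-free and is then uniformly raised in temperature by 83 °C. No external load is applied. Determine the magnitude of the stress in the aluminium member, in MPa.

σ ≈ 17.7 MPa (compressive)

The aluminium has the larger α, so on heating it would change length more than the bronze if both were free. The rigid plates force a common final length, so the aluminium is put into compression and the bronze into tension, with equal and opposite forces P (no external load).
Compatibility of the two members (thermal + elastic change equal): (α₁ − α₂)ΔT = P·[1/(A₁E₁) + 1/(A₂E₂)].
|α₁ − α₂|·ΔT = 4.8×10⁻⁶ × 83 = 0.0003984.
1/(A₁E₁) + 1/(A₂E₂) = 1/(1950×71×10³) + 1/(2275×102×10³) = 1.153×10⁻⁸ N⁻¹.
P = 0.0003984 / 1.153×10⁻⁸ = 34550 N = 34.55 kN.
σ_{aluminium} = P/A₁ = 34550/1950 = 17.72 MPa, compressive.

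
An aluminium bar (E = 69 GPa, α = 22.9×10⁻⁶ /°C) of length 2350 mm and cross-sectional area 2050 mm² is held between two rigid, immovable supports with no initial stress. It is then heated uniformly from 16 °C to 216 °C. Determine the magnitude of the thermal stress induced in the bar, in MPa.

σ ≈ 316 MPa (compressive)

Because both ends are immovable the net strain is zero, and the suppressed thermal strain is αΔT = 22.9×10⁻⁶ × 200 = 4580×10⁻⁶.
The stress required to suppress this strain is σ = Eε = 69×10³ × 4580×10⁻⁶ = 316 MPa, compressive since the bar is trying to expand.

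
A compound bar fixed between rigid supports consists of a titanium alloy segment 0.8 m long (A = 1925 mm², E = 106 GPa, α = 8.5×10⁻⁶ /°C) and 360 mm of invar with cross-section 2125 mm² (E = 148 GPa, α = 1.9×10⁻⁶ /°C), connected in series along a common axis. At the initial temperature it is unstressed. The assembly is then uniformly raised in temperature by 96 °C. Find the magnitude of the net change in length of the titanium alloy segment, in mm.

If the supports were absent, the total length change would be Σ αᵢΔT Lᵢ = 8.5×10⁻⁶×96×800 + 1.9×10⁻⁶×96×360 = 0.7185 mm.
The rigid supports impose zero overall length change; the single axial force P common to all segments must satisfy P Σ Lᵢ/(AᵢEᵢ) = δ_free.
The series flexibility is Σ Lᵢ/(AᵢEᵢ) = 800/(1925×106×10³) + 360/(2125×148×10³) = 5.065×10⁻⁶ mm/N.
P = 0.7185 / 5.065×10⁻⁶ = 141800 N = 141.8 kN, compressive.
For the titanium alloy segment, free thermal change = 8.5×10⁻⁶×96×800 = 0.6528 mm and elastic change from P = 141800×800/(1925×106×10³) = 0.5561 mm; these oppose, so the net change is 0.0967 mm (segment lengthens).

|ΔL| ≈ 0.0967 mm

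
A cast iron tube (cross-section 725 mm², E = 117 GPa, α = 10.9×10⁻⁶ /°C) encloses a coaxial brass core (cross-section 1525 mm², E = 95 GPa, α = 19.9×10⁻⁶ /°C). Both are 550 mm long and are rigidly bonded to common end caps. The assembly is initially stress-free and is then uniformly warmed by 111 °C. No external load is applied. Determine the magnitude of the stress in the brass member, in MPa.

σ ≈ 35 MPa (compressive)

The brass has the larger α, so on heating it would change length more than the cast iron if both were free. The rigid plates force a common final length, so the brass is put into compression and the cast iron into tension, with equal and opposite forces P (no external load).
Equating the net (thermal + elastic) strains gives |α₁ − α₂|·ΔT = P·[1/(A₁E₁) + 1/(A₂E₂)].
|α₁ − α₂|·ΔT = 9×10⁻⁶ × 111 = 0.000999.
1/(A₁E₁) + 1/(A₂E₂) = 1/(725×117×10³) + 1/(1525×95×10³) = 1.869×10⁻⁸ N⁻¹.
P = 0.000999 / 1.869×10⁻⁸ = 53450 N = 53.45 kN.
σ_{brass} = P/A₂ = 53450/1525 = 35.05 MPa, compressive.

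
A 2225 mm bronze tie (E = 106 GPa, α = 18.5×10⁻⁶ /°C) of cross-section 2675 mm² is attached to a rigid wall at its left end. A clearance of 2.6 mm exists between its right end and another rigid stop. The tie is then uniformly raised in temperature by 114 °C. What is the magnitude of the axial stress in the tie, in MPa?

σ ≈ 99.7 MPa (compressive)

Free thermal elongation = αΔT L = 18.5×10⁻⁶ × 114 × 2225 = 4.693 mm.
The gap closes (δ_free > 2.6 mm) and the wall then resists a further 4.693 − 2.6 = 2.093 mm of expansion.
Compatibility: PL/(AE) = 2.093 mm, so σ = P/A = E × (2.093/2225) = 99.69 MPa.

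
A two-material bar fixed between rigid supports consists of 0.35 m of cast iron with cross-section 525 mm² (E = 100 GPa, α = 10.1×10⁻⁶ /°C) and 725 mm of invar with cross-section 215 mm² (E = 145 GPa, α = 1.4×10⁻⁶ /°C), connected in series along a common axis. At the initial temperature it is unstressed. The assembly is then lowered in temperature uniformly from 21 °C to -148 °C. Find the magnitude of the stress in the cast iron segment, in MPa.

σ ≈ 48.9 MPa (tensile)

Free thermal contraction of the whole bar: Σ αᵢΔT Lᵢ = 10.1×10⁻⁶×169×350 + 1.4×10⁻⁶×169×725 = 0.7689 mm.
The walls prevent any net length change, so an axial force P (same in every segment) develops. Compatibility: P · Σ Lᵢ/(AᵢEᵢ) = δ_free.
The series flexibility is Σ Lᵢ/(AᵢEᵢ) = 350/(525×100×10³) + 725/(215×145×10³) = 2.992×10⁻⁵ mm/N.
P = 0.7689 / 2.992×10⁻⁵ = 25700 N = 25.7 kN, tensile.
σ_{cast iron} = P / A = 25700 / 525 = 48.95 MPa.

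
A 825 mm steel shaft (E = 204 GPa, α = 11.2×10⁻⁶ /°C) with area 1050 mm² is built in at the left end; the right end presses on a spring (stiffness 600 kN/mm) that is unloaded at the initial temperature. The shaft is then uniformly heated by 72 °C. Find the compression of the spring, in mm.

δ ≈ 0.201 mm

Free thermal expansion: δ_free = αΔT L = 11.2×10⁻⁶ × 72 × 825 = 0.6653 mm.
Let P be the compressive force at the spring. The shaft shortens elastically by PL/(AE) and the spring compresses by P/k; together these equal δ_free.
So P = δ_free / [L/(AE) + 1/k] = 0.6653 / [ 825/(1050×204×10³) + 1/(600×10³) ].
P = 0.6653 / 5.518×10⁻⁶ = 120600 N.
Spring compression = P/k = 120600/(600×10³) = 0.2009 mm.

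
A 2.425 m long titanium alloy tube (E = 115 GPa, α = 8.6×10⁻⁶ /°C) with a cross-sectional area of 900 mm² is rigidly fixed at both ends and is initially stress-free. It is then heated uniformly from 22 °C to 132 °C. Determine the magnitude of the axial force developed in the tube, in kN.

P ≈ 97.9 kN (compressive)

Full restraint means ε = 0, so the stress is σ = EαΔT = 115×10³ × 8.6×10⁻⁶ × 110 = 108.8 MPa.
Then P = σA = 108.8 × 900 mm² = 97.91 kN, compressive.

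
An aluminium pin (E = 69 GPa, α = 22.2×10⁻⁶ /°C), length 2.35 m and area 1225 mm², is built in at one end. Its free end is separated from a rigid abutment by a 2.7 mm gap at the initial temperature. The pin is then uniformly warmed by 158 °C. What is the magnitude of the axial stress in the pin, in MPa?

σ ≈ 163 MPa (compressive)

Free thermal elongation = αΔT L = 22.2×10⁻⁶ × 158 × 2350 = 8.243 mm.
The gap closes (δ_free > 2.7 mm) and the wall then resists a further 8.243 − 2.7 = 5.543 mm of expansion.
Compatibility: PL/(AE) = 5.543 mm, so σ = P/A = E × (5.543/2350) = 162.7 MPa.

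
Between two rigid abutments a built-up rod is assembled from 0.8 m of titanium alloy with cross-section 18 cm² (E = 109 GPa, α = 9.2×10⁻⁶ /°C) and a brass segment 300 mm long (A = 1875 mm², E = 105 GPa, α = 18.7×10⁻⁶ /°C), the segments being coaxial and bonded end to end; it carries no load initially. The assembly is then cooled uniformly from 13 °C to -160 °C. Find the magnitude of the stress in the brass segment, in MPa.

σ ≈ 214 MPa (tensile)

If the supports were absent, the total length change would be Σ αᵢΔT Lᵢ = 9.2×10⁻⁶×173×800 + 18.7×10⁻⁶×173×300 = 2.244 mm.
The rigid supports impose zero overall length change; the single axial force P common to all segments must satisfy P Σ Lᵢ/(AᵢEᵢ) = δ_free.
The series flexibility is Σ Lᵢ/(AᵢEᵢ) = 800/(1800×109×10³) + 300/(1875×105×10³) = 5.601×10⁻⁶ mm/N.
Hence P = δ_free / Σ(L/AE) = 2.244/5.601×10⁻⁶ = 400.6 kN (tensile).
σ_{brass} = P / A = 400600 / 1875 = 213.6 MPa.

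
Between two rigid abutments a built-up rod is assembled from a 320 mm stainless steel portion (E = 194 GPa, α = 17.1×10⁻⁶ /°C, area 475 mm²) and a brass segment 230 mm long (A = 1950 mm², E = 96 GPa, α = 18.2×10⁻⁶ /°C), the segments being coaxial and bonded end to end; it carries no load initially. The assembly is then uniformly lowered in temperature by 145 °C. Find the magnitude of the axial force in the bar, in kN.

P ≈ 298 kN (tensile)

Free thermal contraction of the whole bar: Σ αᵢΔT Lᵢ = 17.1×10⁻⁶×145×320 + 18.2×10⁻⁶×145×230 = 1.4 mm.
The rigid supports impose zero overall length change; the single axial force P common to all segments must satisfy P Σ Lᵢ/(AᵢEᵢ) = δ_free.
Σ Lᵢ/(AᵢEᵢ) = 320/(475×194×10³) + 230/(1950×96×10³) = 4.701×10⁻⁶ mm/N.
So P = 1.4 / 4.701×10⁻⁶ = 297.9 kN, tensile.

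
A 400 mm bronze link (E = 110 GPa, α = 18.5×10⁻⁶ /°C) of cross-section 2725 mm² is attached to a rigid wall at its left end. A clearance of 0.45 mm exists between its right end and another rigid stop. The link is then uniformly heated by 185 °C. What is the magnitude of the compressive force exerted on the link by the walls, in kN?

P ≈ 689 kN

Unrestrained expansion: δ_free = αΔT L = 18.5×10⁻⁶ × 185 × 400 = 1.369 mm.
The gap closes (δ_free > 0.45 mm) and the wall then resists a further 1.369 − 0.45 = 0.919 mm of expansion.
So σ = E(δ_free − g)/L = 110×10³ × 0.919/400 = 252.7 MPa.
Force on the wall = σA = 252.7 × 2725 mm² = 688.7 kN.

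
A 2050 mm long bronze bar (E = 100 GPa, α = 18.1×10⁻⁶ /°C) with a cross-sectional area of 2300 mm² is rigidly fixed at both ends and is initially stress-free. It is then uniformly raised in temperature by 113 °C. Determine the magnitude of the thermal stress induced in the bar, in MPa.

With length fixed, the mechanical strain must cancel the thermal strain αΔT = 18.1×10⁻⁶ × 113 = 2045.3×10⁻⁶.
σ = EαΔT = 100×10³ × 18.1×10⁻⁶ × 113 = 204.5 MPa (compressive; the bar is trying to expand).

σ ≈ 205 MPa (compressive)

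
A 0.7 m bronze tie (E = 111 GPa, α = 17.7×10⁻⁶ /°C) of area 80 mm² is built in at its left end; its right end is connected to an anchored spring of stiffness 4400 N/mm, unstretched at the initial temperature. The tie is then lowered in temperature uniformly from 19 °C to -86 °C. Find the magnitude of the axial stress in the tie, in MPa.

Free thermal contraction: δ_free = αΔT L = 17.7×10⁻⁶ × 105 × 700 = 1.301 mm.
Let P be the tensile force in the spring. The tie extends elastically by PL/(AE) and the spring stretches by P/k; together these equal δ_free.
P [ L/(AE) + 1/k ] = δ_free → P [ 700/(80×111×10³) + 1/(4400) ] = 1.301.
P = 1.301 / 0.0003061 = 4250 N.
σ = P/A = 4250/80 = 53.13 MPa.

σ ≈ 53.1 MPa (tensile)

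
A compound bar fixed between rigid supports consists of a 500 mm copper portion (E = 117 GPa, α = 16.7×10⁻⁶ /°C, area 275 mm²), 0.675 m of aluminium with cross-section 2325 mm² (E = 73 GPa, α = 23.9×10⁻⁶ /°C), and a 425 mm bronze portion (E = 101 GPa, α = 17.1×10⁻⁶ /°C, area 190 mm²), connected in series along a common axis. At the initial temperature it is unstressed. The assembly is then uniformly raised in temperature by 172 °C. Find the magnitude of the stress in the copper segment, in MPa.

Free thermal expansion of the whole bar: Σ αᵢΔT Lᵢ = 16.7×10⁻⁶×172×500 + 23.9×10⁻⁶×172×675 + 17.1×10⁻⁶×172×425 = 5.461 mm.
Since the ends are fixed, an axial force P builds up, equal in every segment, with P · Σ Lᵢ/(AᵢEᵢ) = δ_free.
The series flexibility is Σ Lᵢ/(AᵢEᵢ) = 500/(275×117×10³) + 675/(2325×73×10³) + 425/(190×101×10³) = 4.166×10⁻⁵ mm/N.
So P = 5.461 / 4.166×10⁻⁵ = 131.1 kN, compressive.
σ_{copper} = P / A = 131100 / 275 = 476.6 MPa.

σ ≈ 477 MPa (compressive)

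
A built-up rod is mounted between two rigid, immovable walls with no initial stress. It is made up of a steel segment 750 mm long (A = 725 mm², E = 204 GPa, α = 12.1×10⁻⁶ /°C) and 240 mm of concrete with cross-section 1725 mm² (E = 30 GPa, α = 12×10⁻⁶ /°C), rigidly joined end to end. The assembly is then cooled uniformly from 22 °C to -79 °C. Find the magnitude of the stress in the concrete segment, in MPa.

With the walls removed the bar would change length by δ_free = Σ αᵢΔT Lᵢ = 12.1×10⁻⁶×101×750 + 12×10⁻⁶×101×240 = 1.207 mm.
Since the ends are fixed, an axial force P builds up, equal in every segment, with P · Σ Lᵢ/(AᵢEᵢ) = δ_free.
Σ Lᵢ/(AᵢEᵢ) = 750/(725×204×10³) + 240/(1725×30×10³) = 9.709×10⁻⁶ mm/N.
P = 1.207 / 9.709×10⁻⁶ = 124400 N = 124.4 kN, tensile.
σ_{concrete} = P / A = 124400 / 1725 = 72.1 MPa.

σ ≈ 72.1 MPa (tensile)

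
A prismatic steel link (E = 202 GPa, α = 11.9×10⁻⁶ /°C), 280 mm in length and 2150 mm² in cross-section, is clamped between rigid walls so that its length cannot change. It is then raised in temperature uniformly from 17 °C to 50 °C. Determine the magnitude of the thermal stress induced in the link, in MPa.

σ ≈ 79.3 MPa (compressive)

Because both ends are immovable the net strain is zero, and the suppressed thermal strain is αΔT = 11.9×10⁻⁶ × 33 = 392.7×10⁻⁶.
The stress required to suppress this strain is σ = Eε = 202×10³ × 392.7×10⁻⁶ = 79.33 MPa, compressive since the link is trying to expand.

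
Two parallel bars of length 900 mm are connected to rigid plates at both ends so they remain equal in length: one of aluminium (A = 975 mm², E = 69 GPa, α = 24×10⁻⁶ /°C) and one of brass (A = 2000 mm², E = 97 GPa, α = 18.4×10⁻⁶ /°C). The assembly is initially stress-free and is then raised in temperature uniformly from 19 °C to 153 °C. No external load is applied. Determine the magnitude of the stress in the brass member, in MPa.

Both members must finish at the same length. With the larger α, the aluminium tends to over-expand; the plates restrain it, putting the aluminium in compression and the brass in tension. With no external load the two internal forces are equal and opposite, magnitude P.
Setting the final lengths equal and cancelling L: (α₁ − α₂)ΔT = P/(A₁E₁) + P/(A₂E₂).
|α₁ − α₂|·ΔT = 5.6×10⁻⁶ × 134 = 0.0007504.
1/(A₁E₁) + 1/(A₂E₂) = 1/(975×69×10³) + 1/(2000×97×10³) = 2.002×10⁻⁸ N⁻¹.
So P = 0.0007504 / 2.002×10⁻⁸ = 37.48 kN.
σ_{brass} = P/A₂ = 37480/2000 = 18.74 MPa, tensile.

σ ≈ 18.7 MPa (tensile)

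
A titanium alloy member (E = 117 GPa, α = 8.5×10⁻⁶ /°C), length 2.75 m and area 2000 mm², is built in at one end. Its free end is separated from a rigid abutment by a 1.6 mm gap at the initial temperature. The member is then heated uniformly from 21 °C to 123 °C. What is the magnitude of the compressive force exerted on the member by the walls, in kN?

P ≈ 66.7 kN

Free thermal elongation = αΔT L = 8.5×10⁻⁶ × 102 × 2750 = 2.384 mm.
This exceeds the 1.6 mm gap, so the wall pushes back. The portion of expansion that must be recovered elastically is δ_free − gap = 2.384 − 1.6 = 0.7843 mm.
So σ = E(δ_free − g)/L = 117×10³ × 0.7843/2750 = 33.37 MPa.
Force on the wall = σA = 33.37 × 2000 mm² = 66.73 kN.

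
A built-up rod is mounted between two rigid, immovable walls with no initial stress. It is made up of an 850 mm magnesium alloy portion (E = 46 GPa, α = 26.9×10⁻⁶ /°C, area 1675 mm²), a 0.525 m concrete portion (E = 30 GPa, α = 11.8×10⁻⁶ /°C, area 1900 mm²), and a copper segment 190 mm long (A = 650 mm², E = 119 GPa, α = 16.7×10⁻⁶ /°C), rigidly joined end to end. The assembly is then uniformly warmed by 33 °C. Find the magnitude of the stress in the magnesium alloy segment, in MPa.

If the supports were absent, the total length change would be Σ αᵢΔT Lᵢ = 26.9×10⁻⁶×33×850 + 11.8×10⁻⁶×33×525 + 16.7×10⁻⁶×33×190 = 1.064 mm.
The rigid supports impose zero overall length change; the single axial force P common to all segments must satisfy P Σ Lᵢ/(AᵢEᵢ) = δ_free.
Σ Lᵢ/(AᵢEᵢ) = 850/(1675×46×10³) + 525/(1900×30×10³) + 190/(650×119×10³) = 2.27×10⁻⁵ mm/N.
So P = 1.064 / 2.27×10⁻⁵ = 46.86 kN, compressive.
σ_{magnesium alloy} = P / A = 46860 / 1675 = 27.98 MPa.

σ ≈ 28 MPa (compressive)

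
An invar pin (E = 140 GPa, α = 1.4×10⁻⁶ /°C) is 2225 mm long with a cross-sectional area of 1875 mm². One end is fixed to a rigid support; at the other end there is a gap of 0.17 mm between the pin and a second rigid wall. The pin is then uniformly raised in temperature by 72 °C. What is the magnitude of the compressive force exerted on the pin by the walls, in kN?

If the wall were absent the pin would grow by αΔT L = 1.4×10⁻⁶ × 72 × 2225 = 0.2243 mm.
This exceeds the 0.17 mm gap, so the wall pushes back. The portion of expansion that must be recovered elastically is δ_free − gap = 0.2243 − 0.17 = 0.05428 mm.
So σ = E(δ_free − g)/L = 140×10³ × 0.05428/2225 = 3.415 MPa.
Force on the wall = σA = 3.415 × 1875 mm² = 6.404 kN.

P ≈ 6.4 kN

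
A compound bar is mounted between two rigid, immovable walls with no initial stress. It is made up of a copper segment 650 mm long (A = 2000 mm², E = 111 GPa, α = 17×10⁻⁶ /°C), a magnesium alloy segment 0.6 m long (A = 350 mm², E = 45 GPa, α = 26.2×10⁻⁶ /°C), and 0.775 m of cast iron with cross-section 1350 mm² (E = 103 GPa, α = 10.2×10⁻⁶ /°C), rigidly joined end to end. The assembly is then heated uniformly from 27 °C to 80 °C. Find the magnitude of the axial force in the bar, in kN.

P ≈ 39.4 kN (compressive)

Free thermal expansion of the whole bar: Σ αᵢΔT Lᵢ = 17×10⁻⁶×53×650 + 26.2×10⁻⁶×53×600 + 10.2×10⁻⁶×53×775 = 1.838 mm.
Since the ends are fixed, an axial force P builds up, equal in every segment, with P · Σ Lᵢ/(AᵢEᵢ) = δ_free.
Σ Lᵢ/(AᵢEᵢ) = 650/(2000×111×10³) + 600/(350×45×10³) + 775/(1350×103×10³) = 4.66×10⁻⁵ mm/N.
So P = 1.838 / 4.66×10⁻⁵ = 39.44 kN, compressive.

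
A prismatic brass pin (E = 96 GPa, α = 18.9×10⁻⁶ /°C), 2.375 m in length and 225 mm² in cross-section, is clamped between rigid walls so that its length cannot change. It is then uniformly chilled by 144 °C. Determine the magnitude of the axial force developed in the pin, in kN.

P ≈ 58.8 kN (tensile)

With zero net strain, σ = E·αΔT = 96 GPa × 18.9×10⁻⁶ × 144 = 261.3 MPa.
P = AEαΔT = 225 × 96×10³ × 18.9×10⁻⁶ × 144 = 58.79 kN (tensile).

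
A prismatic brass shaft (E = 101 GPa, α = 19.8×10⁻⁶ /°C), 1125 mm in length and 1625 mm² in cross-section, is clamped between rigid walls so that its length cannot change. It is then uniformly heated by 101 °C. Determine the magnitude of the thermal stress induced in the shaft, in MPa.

Because both ends are immovable the net strain is zero, and the suppressed thermal strain is αΔT = 19.8×10⁻⁶ × 101 = 1999.8×10⁻⁶.
Hence σ = E·αΔT = 101×10³ × 1999.8×10⁻⁶ = 202 MPa, compressive.

σ ≈ 202 MPa (compressive)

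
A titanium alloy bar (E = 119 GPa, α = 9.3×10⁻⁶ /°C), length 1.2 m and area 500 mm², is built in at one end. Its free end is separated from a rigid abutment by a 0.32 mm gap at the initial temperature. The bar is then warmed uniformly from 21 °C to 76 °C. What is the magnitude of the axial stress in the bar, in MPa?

σ ≈ 29.1 MPa (compressive)

Free thermal elongation = αΔT L = 9.3×10⁻⁶ × 55 × 1200 = 0.6138 mm.
After closing the 0.32 mm clearance, 0.6138 − 0.32 = 0.2938 mm of expansion remains to be suppressed by the wall.
So σ = E(δ_free − g)/L = 119×10³ × 0.2938/1200 = 29.14 MPa.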